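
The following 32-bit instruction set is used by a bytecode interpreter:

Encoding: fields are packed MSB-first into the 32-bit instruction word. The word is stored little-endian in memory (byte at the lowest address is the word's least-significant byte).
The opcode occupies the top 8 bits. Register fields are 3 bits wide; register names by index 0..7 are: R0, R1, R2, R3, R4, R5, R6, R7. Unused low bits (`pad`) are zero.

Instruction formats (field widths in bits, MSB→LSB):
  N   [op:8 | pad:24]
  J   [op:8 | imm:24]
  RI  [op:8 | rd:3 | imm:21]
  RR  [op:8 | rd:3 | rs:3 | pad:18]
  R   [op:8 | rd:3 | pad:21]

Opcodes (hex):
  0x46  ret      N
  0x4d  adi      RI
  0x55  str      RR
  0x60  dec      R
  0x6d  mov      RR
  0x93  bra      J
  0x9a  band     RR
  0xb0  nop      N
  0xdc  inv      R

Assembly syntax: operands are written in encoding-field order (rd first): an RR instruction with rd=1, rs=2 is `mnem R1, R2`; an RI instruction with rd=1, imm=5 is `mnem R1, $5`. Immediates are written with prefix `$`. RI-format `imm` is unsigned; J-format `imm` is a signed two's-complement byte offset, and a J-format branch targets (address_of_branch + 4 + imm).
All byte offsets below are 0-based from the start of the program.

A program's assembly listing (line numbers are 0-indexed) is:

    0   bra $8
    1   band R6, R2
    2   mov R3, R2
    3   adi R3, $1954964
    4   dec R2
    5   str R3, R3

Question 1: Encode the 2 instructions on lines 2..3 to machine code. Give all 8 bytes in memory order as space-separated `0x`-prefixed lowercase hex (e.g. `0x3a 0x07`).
L2: mov op=0x6d:8|rd=3:3|rs=2:3|pad=0:18 ⇒ 0x6d680000 ⇒ little 00 00 68 6d
L3: adi op=0x4d:8|rd=3:3|imm=1954964:21 ⇒ 0x4d7dd494 ⇒ little 94 d4 7d 4d

0x00 0x00 0x68 0x6d 0x94 0xd4 0x7d 0x4d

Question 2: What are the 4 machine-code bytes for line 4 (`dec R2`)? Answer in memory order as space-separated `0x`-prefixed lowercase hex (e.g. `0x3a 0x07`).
0x00 0x00 0x40 0x60

4. dec fields op=0x60:8|rd=2:3|pad=0:21 → word 60400000h → 00 00 40 60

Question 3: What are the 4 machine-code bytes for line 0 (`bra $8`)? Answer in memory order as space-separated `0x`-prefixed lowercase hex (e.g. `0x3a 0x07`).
0x08 0x00 0x00 0x93

0. bra fields op=0x93:8|imm=8:24 → word 93000008h → 08 00 00 93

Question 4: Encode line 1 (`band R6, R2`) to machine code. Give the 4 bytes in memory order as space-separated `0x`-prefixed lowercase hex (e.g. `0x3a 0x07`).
0x00 0x00 0xc8 0x9a

1. band fields op=0x9a:8|rd=6:3|rs=2:3|pad=0:18 → word 9ac80000h → 00 00 c8 9a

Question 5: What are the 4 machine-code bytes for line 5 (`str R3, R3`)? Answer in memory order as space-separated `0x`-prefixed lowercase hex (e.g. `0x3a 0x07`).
line 5 (str): pack op=0x55:8|rd=3:3|rs=3:3|pad=0:18 = 0x556c0000; little→ 00 00 6c 55

0x00 0x00 0x6c 0x55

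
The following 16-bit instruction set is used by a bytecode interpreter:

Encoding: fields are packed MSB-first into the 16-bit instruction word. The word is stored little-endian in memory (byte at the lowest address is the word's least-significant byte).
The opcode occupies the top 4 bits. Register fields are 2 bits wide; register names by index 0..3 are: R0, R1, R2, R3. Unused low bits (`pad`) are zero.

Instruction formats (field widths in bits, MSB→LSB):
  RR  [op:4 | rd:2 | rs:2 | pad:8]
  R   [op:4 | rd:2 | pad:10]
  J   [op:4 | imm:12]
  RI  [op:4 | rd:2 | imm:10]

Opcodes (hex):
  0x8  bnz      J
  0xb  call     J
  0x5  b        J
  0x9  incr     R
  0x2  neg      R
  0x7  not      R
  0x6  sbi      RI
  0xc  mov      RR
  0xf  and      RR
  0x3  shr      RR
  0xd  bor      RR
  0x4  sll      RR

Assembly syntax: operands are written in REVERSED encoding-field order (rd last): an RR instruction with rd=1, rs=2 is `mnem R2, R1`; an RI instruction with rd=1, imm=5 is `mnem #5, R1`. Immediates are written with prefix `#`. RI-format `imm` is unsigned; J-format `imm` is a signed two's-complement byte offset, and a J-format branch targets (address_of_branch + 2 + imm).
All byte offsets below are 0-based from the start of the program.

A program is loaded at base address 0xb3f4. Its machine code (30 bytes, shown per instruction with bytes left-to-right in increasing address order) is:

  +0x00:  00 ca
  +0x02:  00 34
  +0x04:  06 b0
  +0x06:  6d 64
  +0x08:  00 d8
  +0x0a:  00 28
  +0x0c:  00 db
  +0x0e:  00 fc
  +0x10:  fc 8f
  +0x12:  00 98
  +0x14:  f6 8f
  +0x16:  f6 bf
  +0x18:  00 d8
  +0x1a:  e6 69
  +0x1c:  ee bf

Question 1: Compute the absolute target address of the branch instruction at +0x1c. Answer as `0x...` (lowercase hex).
0xb400

off 0x1c: read ee bf as little → 0xbfee
  op=0xbfee>>12=0xb ⇒ call (J)
  imm@[11:0]=0xfee (s12→-18) ⇒ #-18
  target = base 0xb3f4 + off 0x1c + 2 + imm -18 = 0xb400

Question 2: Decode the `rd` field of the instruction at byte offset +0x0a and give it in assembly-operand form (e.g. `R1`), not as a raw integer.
+0x0a: 00 28 ⇒ word 0x2800 (little)
  op=0x2800>>12=0x2 ⇒ neg (R)
  rd@[11:10]=0x2 ⇒ R2

R2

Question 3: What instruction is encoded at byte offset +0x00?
+0x00: 00 ca ⇒ word 0xca00 (little)
  op=0xca00>>12=0xc ⇒ mov (RR)
  rd@[11:10]=0x2 ⇒ R2
  rs@[9:8]=0x2 ⇒ R2

mov R2, R2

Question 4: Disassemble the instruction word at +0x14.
bnz #-10

[14] f6 8f → 0x8ff6
  top 4b → 0x8 → bnz [J]
  [11:0] imm=4086 (s12→-10) = #-10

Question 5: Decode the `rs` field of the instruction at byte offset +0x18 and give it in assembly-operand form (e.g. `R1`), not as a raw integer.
R0

off 0x18: read 00 d8 as little → 0xd800
  opcode bits[15:12]=0xd: bor/RR
  [11:10] rd=2 = R2
  [9:8] rs=0 = R0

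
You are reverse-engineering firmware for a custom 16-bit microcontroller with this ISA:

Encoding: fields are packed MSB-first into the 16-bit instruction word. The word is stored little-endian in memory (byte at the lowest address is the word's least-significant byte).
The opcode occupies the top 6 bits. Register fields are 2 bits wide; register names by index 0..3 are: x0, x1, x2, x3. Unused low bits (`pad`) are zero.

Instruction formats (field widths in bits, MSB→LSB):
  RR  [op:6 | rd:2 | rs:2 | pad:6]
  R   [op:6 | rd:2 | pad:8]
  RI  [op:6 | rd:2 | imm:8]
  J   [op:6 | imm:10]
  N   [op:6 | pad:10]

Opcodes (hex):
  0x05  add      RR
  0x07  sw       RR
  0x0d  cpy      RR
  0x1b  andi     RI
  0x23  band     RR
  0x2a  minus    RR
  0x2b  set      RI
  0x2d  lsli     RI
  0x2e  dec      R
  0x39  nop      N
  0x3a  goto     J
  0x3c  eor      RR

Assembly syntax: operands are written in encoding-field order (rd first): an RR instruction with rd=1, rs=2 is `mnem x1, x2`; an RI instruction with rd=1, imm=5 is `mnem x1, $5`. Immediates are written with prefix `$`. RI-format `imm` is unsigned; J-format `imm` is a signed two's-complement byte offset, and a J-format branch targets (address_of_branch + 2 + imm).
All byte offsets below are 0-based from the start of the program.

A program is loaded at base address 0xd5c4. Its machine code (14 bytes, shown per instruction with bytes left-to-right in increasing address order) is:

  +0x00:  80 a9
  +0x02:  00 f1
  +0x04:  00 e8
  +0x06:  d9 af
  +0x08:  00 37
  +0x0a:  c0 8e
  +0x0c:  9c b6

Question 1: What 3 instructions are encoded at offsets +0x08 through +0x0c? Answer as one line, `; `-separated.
[08] 00 37 → 0x3700
  top 6b → 0xd → cpy [RR]
  rd: (w>>8)&0x3=0x3 → x3
  rs: (w>>6)&0x3=0x0 → x0
[0a] c0 8e → 0x8ec0
  top 6b → 0x23 → band [RR]
  rd: (w>>8)&0x3=0x2 → x2
  rs: (w>>6)&0x3=0x3 → x3
[0c] 9c b6 → 0xb69c
  top 6b → 0x2d → lsli [RI]
  rd: (w>>8)&0x3=0x2 → x2
  imm: (w>>0)&0xff=0x9c → $156

cpy x3, x0; band x2, x3; lsli x2, $156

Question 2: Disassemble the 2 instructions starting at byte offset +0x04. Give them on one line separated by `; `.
goto $0; set x3, $217

@+04  little-endian(00 e8) = 0xe800
  top 6b → 0x3a → goto [J]
  [9:0] imm=0 = $0
@+06  little-endian(d9 af) = 0xafd9
  top 6b → 0x2b → set [RI]
  [9:8] rd=3 = x3
  [7:0] imm=217 = $217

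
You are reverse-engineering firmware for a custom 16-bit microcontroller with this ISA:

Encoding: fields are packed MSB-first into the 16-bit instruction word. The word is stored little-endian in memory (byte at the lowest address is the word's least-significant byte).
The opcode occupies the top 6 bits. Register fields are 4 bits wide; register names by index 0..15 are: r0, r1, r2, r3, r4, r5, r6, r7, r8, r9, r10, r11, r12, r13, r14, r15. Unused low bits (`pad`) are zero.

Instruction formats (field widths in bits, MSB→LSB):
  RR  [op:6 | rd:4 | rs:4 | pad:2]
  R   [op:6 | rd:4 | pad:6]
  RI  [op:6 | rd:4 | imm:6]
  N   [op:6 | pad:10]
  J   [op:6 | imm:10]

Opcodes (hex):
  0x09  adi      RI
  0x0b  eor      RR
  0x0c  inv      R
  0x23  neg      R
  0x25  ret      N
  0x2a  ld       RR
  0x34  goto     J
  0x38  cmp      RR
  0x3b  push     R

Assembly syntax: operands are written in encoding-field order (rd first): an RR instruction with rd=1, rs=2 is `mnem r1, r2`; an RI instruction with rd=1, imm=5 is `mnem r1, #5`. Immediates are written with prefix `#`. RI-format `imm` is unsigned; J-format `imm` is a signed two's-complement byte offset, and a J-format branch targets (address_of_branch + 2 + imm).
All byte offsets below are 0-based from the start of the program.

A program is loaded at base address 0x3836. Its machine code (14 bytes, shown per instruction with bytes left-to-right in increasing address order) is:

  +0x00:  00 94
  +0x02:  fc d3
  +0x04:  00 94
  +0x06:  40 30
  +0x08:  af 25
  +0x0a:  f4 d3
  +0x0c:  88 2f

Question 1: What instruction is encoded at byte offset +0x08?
adi r6, #47

+0x08: af 25 ⇒ word 0x25af (little)
  op=0x25af>>10=0x9 ⇒ adi (RI)
  rd: (w>>6)&0xf=0x6 → r6
  imm: (w>>0)&0x3f=0x2f → #47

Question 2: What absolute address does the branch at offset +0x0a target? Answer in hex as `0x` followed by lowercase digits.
[0a] f4 d3 → 0xd3f4
  op=0xd3f4>>10=0x34 ⇒ goto (J)
  imm: (w>>0)&0x3ff=0x3f4 (s10→-12) → #-12
  target = base 0x3836 + off 0x0a + 2 + imm -12 = 0x3836

0x3836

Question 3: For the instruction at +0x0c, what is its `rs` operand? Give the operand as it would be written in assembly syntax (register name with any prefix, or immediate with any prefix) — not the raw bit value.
r2

[0c] 88 2f → 0x2f88
  top 6b → 0xb → eor [RR]
  rd: (w>>6)&0xf=0xe → r14
  rs: (w>>2)&0xf=0x2 → r2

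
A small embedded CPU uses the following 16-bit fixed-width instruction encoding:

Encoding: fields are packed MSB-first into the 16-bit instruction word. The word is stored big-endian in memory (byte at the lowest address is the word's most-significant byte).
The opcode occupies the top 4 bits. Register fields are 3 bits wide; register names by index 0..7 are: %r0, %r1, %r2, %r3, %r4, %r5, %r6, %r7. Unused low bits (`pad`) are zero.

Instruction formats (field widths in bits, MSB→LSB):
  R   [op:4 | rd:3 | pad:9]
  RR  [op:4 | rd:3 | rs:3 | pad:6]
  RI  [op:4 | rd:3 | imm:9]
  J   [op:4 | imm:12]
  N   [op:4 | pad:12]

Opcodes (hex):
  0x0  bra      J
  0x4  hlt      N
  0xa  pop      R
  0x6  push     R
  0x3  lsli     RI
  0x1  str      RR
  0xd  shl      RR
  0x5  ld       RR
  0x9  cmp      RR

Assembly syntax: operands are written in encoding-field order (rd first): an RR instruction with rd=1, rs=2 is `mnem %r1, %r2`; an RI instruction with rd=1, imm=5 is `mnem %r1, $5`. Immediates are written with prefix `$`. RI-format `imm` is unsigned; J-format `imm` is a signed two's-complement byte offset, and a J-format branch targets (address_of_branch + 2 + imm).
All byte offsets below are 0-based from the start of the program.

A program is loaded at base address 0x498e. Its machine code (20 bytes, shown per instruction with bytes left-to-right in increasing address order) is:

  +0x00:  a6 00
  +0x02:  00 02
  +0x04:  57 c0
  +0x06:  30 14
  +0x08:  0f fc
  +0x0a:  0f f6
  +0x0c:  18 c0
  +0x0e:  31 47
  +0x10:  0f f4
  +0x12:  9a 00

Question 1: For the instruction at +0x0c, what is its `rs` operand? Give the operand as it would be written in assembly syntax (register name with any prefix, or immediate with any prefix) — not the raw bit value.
+0x0c: 18 c0 ⇒ word 0x18c0 (big)
  op=0x18c0>>12=0x1 ⇒ str (RR)
  rd: (w>>9)&0x7=0x4 → %r4
  rs: (w>>6)&0x7=0x3 → %r3

%r3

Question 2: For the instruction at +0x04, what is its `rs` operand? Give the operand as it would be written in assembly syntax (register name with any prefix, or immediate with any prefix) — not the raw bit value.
@+04  big-endian(57 c0) = 0x57c0
  top 4b → 0x5 → ld [RR]
  rd@[11:9]=0x3 ⇒ %r3
  rs@[8:6]=0x7 ⇒ %r7

%r7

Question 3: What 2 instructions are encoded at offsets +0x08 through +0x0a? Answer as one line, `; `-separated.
[08] 0f fc → 0x0ffc
  top 4b → 0x0 → bra [J]
  imm: (w>>0)&0xfff=0xffc (s12→-4) → $-4
[0a] 0f f6 → 0x0ff6
  top 4b → 0x0 → bra [J]
  imm: (w>>0)&0xfff=0xff6 (s12→-10) → $-10

bra $-4; bra $-10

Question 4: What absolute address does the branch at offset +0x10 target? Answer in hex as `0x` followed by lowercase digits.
0x4994

@+10  big-endian(0f f4) = 0x0ff4
  op=0x0ff4>>12=0x0 ⇒ bra (J)
  imm: (w>>0)&0xfff=0xff4 (s12→-12) → $-12
  target = base 0x498e + off 0x10 + 2 + imm -12 = 0x4994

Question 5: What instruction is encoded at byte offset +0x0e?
+0x0e: 31 47 ⇒ word 0x3147 (big)
  op=0x3147>>12=0x3 ⇒ lsli (RI)
  rd@[11:9]=0x0 ⇒ %r0
  imm@[8:0]=0x147 ⇒ $327

lsli %r0, $327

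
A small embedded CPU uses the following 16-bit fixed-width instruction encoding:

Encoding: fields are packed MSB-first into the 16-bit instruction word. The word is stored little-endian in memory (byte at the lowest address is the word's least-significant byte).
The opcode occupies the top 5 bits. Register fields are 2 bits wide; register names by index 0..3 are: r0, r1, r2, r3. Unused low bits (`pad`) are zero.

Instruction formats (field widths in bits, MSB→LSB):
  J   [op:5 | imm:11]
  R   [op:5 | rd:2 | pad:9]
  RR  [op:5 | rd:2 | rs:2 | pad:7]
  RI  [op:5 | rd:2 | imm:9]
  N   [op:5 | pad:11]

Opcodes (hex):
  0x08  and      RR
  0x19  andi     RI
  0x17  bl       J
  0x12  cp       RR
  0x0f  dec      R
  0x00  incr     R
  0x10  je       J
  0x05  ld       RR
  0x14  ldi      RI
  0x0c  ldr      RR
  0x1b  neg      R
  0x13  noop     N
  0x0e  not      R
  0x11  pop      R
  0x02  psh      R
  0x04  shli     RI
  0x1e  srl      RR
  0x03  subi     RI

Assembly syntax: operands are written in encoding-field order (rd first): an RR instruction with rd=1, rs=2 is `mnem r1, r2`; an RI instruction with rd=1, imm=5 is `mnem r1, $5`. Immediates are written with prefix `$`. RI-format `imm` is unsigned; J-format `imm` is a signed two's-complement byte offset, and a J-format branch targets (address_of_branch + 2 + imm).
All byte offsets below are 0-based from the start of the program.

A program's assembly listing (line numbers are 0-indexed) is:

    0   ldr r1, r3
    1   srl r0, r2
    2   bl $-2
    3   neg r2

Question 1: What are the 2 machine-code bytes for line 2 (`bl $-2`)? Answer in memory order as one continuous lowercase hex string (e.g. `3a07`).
febf

L2: bl op=0x17:5|imm=-2:11 ⇒ 0xbffe ⇒ little fe bf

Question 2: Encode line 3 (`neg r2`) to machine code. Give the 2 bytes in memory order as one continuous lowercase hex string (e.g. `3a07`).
00dc

3. neg fields op=0x1b:5|rd=2:2|pad=0:9 → word dc00h → 00 dc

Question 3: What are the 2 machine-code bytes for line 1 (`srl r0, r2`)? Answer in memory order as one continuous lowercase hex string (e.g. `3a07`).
L1: srl op=0x1e:5|rd=0:2|rs=2:2|pad=0:7 ⇒ 0xf100 ⇒ little 00 f1

00f1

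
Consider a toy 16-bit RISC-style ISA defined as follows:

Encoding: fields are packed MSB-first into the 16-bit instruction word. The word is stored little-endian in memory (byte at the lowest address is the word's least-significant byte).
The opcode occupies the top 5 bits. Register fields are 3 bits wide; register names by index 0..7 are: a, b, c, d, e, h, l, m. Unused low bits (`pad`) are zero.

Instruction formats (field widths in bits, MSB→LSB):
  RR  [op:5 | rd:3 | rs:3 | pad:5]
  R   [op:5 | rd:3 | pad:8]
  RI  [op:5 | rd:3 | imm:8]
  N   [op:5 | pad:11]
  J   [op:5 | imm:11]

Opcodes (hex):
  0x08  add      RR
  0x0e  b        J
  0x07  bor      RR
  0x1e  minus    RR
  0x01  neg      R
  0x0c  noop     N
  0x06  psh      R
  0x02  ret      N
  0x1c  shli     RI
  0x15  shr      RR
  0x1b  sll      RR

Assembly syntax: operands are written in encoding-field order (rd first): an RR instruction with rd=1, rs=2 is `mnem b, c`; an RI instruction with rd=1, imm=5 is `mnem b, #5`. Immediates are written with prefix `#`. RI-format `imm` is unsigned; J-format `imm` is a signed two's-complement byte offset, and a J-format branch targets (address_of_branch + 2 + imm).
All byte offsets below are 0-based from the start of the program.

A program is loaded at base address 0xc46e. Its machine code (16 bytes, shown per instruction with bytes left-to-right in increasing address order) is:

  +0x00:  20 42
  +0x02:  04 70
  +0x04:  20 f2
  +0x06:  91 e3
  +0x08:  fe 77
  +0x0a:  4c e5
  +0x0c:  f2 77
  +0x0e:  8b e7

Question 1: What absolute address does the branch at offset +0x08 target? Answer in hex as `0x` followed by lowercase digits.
off 0x08: read fe 77 as little → 0x77fe
  op=0x77fe>>11=0xe ⇒ b (J)
  imm@[10:0]=0x7fe (s11→-2) ⇒ #-2
  target = base 0xc46e + off 0x08 + 2 + imm -2 = 0xc476

0xc476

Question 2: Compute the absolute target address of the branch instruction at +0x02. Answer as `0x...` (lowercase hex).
@+02  little-endian(04 70) = 0x7004
  opcode bits[15:11]=0xe: b/J
  imm: (w>>0)&0x7ff=0x4 → #4
  target = base 0xc46e + off 0x02 + 2 + imm 4 = 0xc476

0xc476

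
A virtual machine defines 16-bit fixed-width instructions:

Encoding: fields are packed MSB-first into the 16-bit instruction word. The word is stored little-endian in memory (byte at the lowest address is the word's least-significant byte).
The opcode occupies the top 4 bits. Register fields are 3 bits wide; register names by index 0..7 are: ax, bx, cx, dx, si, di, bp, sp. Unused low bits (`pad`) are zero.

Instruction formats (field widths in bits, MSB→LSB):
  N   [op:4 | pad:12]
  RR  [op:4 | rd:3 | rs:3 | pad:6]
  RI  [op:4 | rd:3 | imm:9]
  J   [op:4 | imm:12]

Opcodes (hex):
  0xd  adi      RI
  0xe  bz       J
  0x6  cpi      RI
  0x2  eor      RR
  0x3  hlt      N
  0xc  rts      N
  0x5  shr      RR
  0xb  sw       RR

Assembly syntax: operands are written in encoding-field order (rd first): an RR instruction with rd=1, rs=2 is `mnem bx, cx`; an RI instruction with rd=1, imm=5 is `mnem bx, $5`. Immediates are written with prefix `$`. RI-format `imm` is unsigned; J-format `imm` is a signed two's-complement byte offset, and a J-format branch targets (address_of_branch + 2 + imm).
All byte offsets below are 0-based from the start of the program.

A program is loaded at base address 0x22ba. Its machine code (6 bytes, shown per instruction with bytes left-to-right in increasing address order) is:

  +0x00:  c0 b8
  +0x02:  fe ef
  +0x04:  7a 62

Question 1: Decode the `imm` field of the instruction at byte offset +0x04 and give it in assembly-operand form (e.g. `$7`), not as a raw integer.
$122

off 0x04: read 7a 62 as little → 0x627a
  op=0x627a>>12=0x6 ⇒ cpi (RI)
  rd@[11:9]=0x1 ⇒ bx
  imm@[8:0]=0x7a ⇒ $122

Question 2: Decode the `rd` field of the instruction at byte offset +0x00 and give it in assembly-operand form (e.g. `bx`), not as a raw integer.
@+00  little-endian(c0 b8) = 0xb8c0
  opcode bits[15:12]=0xb: sw/RR
  [11:9] rd=4 = si
  [8:6] rs=3 = dx

si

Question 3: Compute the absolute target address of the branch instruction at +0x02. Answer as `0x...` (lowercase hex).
0x22bc

+0x02: fe ef ⇒ word 0xeffe (little)
  op=0xeffe>>12=0xe ⇒ bz (J)
  imm: (w>>0)&0xfff=0xffe (s12→-2) → $-2
  target = base 0x22ba + off 0x02 + 2 + imm -2 = 0x22bc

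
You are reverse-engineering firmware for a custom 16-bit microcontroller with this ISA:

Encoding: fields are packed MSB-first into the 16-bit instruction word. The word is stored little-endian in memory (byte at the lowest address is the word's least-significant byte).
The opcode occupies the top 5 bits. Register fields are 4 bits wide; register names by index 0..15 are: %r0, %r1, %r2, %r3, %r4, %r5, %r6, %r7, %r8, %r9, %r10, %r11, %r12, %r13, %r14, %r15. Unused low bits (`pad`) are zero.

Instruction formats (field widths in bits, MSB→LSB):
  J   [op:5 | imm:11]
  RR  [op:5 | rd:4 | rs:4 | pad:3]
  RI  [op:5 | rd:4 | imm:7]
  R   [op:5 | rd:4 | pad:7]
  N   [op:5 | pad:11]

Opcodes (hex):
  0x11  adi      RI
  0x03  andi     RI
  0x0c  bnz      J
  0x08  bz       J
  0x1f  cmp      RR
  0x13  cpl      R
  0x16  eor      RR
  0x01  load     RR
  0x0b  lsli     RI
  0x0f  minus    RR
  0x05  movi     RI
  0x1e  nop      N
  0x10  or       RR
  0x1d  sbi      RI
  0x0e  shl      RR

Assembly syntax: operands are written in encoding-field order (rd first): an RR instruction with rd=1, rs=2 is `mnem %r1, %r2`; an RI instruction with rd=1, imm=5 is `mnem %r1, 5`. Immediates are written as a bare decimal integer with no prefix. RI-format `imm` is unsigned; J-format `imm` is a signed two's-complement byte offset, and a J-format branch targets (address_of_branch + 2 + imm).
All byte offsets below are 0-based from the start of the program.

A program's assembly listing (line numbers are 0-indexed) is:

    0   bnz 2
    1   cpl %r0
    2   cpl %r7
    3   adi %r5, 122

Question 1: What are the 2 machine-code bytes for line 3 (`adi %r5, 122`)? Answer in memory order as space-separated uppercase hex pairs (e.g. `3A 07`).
FA 8A

L3: adi op=0x11:5|rd=5:4|imm=122:7 ⇒ 0x8afa ⇒ little fa 8a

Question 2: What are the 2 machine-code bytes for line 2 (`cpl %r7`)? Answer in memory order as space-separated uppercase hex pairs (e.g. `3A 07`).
80 9B

L2: cpl op=0x13:5|rd=7:4|pad=0:7 ⇒ 0x9b80 ⇒ little 80 9b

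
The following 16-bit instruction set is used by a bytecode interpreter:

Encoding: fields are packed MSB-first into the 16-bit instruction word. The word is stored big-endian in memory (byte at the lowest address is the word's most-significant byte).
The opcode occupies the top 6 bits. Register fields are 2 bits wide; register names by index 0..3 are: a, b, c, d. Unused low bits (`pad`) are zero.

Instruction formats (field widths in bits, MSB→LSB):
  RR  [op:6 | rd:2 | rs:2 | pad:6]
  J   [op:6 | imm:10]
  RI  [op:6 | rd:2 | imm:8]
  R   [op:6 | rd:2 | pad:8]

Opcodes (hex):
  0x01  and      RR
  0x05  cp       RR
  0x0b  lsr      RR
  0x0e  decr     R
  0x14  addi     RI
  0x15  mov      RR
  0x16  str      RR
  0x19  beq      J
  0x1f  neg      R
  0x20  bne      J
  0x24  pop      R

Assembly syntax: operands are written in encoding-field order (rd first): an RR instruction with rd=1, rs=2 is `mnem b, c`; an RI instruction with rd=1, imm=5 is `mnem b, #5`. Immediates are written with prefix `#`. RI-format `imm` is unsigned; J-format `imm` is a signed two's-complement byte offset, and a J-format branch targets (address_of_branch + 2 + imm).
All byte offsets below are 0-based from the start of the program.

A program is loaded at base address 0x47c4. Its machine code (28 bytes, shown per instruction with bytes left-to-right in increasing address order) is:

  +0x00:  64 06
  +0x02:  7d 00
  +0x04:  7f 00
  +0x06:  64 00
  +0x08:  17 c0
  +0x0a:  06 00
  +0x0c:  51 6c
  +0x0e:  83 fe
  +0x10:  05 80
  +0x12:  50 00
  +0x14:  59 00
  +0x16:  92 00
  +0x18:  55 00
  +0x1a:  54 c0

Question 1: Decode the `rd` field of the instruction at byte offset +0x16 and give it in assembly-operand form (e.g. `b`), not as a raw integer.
off 0x16: read 92 00 as big → 0x9200
  top 6b → 0x24 → pop [R]
  rd@[9:8]=0x2 ⇒ c

c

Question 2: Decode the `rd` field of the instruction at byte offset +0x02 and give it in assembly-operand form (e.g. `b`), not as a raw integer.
b

@+02  big-endian(7d 00) = 0x7d00
  opcode bits[15:10]=0x1f: neg/R
  rd: (w>>8)&0x3=0x1 → b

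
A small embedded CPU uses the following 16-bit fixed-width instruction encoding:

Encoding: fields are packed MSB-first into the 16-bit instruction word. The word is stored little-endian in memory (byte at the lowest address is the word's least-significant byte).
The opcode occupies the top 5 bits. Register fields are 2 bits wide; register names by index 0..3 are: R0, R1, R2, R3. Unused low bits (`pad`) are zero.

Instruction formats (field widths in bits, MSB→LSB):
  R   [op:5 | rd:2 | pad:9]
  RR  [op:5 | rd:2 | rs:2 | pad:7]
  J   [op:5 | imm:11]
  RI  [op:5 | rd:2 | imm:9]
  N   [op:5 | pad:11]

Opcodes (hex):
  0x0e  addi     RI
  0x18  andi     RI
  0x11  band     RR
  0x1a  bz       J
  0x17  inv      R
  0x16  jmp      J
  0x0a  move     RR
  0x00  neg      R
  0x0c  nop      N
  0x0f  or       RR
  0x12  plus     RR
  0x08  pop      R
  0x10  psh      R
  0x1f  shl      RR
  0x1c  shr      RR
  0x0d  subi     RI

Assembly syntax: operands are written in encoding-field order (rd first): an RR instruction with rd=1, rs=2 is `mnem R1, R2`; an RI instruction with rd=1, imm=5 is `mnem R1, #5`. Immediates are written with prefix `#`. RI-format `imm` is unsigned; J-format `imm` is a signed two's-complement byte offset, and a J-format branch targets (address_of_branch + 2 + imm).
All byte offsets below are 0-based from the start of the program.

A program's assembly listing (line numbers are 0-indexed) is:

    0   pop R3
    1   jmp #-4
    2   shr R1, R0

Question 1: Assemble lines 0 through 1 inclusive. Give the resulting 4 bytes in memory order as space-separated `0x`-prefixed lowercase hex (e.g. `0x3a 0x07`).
0x00 0x46 0xfc 0xb7

L0: pop op=0x8:5|rd=3:2|pad=0:9 ⇒ 0x4600 ⇒ little 00 46
L1: jmp op=0x16:5|imm=-4:11 ⇒ 0xb7fc ⇒ little fc b7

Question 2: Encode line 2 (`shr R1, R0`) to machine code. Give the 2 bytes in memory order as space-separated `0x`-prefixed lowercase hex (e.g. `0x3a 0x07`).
0x00 0xe2

2. shr fields op=0x1c:5|rd=1:2|rs=0:2|pad=0:7 → word e200h → 00 e2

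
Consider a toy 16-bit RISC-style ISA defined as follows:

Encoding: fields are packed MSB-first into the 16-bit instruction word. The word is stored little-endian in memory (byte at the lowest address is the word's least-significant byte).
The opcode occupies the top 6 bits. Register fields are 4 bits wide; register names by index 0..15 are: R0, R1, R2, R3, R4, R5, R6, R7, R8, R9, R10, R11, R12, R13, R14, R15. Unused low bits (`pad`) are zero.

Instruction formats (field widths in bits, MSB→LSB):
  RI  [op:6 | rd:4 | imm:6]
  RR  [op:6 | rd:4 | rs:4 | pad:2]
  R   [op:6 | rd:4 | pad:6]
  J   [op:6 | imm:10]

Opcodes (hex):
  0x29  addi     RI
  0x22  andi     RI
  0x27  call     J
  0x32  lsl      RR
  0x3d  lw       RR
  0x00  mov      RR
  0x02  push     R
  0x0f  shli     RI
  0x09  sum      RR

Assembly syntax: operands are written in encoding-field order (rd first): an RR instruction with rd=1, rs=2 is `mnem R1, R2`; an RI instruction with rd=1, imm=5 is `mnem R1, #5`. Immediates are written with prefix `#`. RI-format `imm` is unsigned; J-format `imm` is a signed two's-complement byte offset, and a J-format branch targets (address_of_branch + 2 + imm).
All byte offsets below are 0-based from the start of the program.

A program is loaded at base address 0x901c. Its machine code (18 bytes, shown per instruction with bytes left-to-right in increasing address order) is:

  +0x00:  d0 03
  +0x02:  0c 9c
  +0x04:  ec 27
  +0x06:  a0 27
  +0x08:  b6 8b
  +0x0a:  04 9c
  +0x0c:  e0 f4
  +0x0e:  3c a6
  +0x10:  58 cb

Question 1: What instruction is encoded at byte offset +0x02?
call #12

+0x02: 0c 9c ⇒ word 0x9c0c (little)
  opcode bits[15:10]=0x27: call/J
  [9:0] imm=12 = #12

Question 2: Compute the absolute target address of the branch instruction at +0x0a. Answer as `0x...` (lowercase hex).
off 0x0a: read 04 9c as little → 0x9c04
  top 6b → 0x27 → call [J]
  imm@[9:0]=0x4 ⇒ #4
  target = base 0x901c + off 0x0a + 2 + imm 4 = 0x902c

0x902c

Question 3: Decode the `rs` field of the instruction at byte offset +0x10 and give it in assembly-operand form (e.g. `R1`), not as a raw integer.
R6

off 0x10: read 58 cb as little → 0xcb58
  opcode bits[15:10]=0x32: lsl/RR
  rd@[9:6]=0xd ⇒ R13
  rs@[5:2]=0x6 ⇒ R6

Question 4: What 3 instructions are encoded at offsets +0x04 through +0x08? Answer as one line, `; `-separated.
sum R15, R11; sum R14, R8; andi R14, #54

[04] ec 27 → 0x27ec
  op=0x27ec>>10=0x9 ⇒ sum (RR)
  [9:6] rd=15 = R15
  [5:2] rs=11 = R11
[06] a0 27 → 0x27a0
  op=0x27a0>>10=0x9 ⇒ sum (RR)
  [9:6] rd=14 = R14
  [5:2] rs=8 = R8
[08] b6 8b → 0x8bb6
  op=0x8bb6>>10=0x22 ⇒ andi (RI)
  [9:6] rd=14 = R14
  [5:0] imm=54 = #54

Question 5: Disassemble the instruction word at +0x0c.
lw R3, R8

[0c] e0 f4 → 0xf4e0
  op=0xf4e0>>10=0x3d ⇒ lw (RR)
  rd: (w>>6)&0xf=0x3 → R3
  rs: (w>>2)&0xf=0x8 → R8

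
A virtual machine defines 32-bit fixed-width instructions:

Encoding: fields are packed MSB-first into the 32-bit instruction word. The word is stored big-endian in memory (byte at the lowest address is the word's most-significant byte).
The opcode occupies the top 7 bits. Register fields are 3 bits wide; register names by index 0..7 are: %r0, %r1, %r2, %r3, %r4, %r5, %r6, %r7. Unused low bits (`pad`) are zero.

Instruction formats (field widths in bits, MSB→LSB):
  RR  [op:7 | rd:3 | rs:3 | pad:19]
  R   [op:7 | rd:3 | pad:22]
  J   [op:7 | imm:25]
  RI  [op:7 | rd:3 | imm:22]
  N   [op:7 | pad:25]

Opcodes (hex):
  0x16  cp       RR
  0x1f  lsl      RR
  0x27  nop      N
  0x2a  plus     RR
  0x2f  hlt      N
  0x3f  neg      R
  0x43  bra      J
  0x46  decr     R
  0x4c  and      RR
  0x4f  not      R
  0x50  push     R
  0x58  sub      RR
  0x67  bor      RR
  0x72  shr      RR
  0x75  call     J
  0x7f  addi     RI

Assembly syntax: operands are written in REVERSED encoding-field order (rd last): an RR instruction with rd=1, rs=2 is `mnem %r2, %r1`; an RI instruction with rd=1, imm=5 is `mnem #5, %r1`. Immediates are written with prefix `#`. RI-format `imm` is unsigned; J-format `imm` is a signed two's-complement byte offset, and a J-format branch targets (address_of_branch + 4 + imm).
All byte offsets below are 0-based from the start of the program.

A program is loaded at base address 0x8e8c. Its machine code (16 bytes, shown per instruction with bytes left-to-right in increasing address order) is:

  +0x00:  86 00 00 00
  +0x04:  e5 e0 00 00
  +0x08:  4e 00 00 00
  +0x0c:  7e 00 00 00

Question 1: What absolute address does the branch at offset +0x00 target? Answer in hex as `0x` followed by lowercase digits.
0x8e90

off 0x00: read 86 00 00 00 as big → 0x86000000
  top 7b → 0x43 → bra [J]
  imm@[24:0]=0x0 ⇒ #0
  target = base 0x8e8c + off 0x00 + 4 + imm 0 = 0x8e90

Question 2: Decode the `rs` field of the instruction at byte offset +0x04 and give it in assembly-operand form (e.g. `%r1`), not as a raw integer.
%r4

+0x04: e5 e0 00 00 ⇒ word 0xe5e00000 (big)
  opcode bits[31:25]=0x72: shr/RR
  rd@[24:22]=0x7 ⇒ %r7
  rs@[21:19]=0x4 ⇒ %r4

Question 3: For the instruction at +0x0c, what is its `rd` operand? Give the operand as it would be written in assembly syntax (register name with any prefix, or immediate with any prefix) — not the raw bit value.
%r0

@+0c  big-endian(7e 00 00 00) = 0x7e000000
  opcode bits[31:25]=0x3f: neg/R
  [24:22] rd=0 = %r0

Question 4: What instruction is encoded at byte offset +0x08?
nop

+0x08: 4e 00 00 00 ⇒ word 0x4e000000 (big)
  top 7b → 0x27 → nop [N]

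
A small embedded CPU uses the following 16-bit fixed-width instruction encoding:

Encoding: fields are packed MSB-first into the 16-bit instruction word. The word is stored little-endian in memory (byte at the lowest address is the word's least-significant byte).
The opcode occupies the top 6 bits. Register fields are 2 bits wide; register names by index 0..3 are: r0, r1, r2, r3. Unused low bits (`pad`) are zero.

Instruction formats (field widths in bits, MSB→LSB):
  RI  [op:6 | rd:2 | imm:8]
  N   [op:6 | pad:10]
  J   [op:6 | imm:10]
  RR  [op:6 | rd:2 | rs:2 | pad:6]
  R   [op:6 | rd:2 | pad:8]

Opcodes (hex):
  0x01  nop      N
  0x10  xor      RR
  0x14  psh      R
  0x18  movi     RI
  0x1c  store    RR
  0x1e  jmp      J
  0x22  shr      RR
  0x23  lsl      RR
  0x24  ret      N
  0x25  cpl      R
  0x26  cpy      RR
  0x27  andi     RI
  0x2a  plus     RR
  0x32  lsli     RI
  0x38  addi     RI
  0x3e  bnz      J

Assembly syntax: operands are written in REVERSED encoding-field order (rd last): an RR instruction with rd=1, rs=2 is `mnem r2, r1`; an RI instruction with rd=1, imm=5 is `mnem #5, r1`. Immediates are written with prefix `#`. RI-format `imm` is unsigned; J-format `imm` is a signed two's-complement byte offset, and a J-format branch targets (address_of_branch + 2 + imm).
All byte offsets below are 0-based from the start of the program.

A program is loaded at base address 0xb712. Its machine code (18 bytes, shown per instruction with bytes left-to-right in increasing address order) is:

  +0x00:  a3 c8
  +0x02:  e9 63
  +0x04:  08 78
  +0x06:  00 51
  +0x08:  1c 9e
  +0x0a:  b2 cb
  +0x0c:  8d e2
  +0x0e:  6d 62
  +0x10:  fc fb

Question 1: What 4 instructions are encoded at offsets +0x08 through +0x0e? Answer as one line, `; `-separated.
andi #28, r2; lsli #178, r3; addi #141, r2; movi #109, r2

+0x08: 1c 9e ⇒ word 0x9e1c (little)
  op=0x9e1c>>10=0x27 ⇒ andi (RI)
  rd: (w>>8)&0x3=0x2 → r2
  imm: (w>>0)&0xff=0x1c → #28
+0x0a: b2 cb ⇒ word 0xcbb2 (little)
  op=0xcbb2>>10=0x32 ⇒ lsli (RI)
  rd: (w>>8)&0x3=0x3 → r3
  imm: (w>>0)&0xff=0xb2 → #178
+0x0c: 8d e2 ⇒ word 0xe28d (little)
  op=0xe28d>>10=0x38 ⇒ addi (RI)
  rd: (w>>8)&0x3=0x2 → r2
  imm: (w>>0)&0xff=0x8d → #141
+0x0e: 6d 62 ⇒ word 0x626d (little)
  op=0x626d>>10=0x18 ⇒ movi (RI)
  rd: (w>>8)&0x3=0x2 → r2
  imm: (w>>0)&0xff=0x6d → #109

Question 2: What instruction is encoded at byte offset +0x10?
[10] fc fb → 0xfbfc
  opcode bits[15:10]=0x3e: bnz/J
  imm: (w>>0)&0x3ff=0x3fc (s10→-4) → #-4

bnz #-4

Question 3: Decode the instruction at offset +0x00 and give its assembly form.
+0x00: a3 c8 ⇒ word 0xc8a3 (little)
  top 6b → 0x32 → lsli [RI]
  [9:8] rd=0 = r0
  [7:0] imm=163 = #163

lsli #163, r0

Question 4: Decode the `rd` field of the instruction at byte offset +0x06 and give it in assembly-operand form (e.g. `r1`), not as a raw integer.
[06] 00 51 → 0x5100
  top 6b → 0x14 → psh [R]
  rd: (w>>8)&0x3=0x1 → r1

r1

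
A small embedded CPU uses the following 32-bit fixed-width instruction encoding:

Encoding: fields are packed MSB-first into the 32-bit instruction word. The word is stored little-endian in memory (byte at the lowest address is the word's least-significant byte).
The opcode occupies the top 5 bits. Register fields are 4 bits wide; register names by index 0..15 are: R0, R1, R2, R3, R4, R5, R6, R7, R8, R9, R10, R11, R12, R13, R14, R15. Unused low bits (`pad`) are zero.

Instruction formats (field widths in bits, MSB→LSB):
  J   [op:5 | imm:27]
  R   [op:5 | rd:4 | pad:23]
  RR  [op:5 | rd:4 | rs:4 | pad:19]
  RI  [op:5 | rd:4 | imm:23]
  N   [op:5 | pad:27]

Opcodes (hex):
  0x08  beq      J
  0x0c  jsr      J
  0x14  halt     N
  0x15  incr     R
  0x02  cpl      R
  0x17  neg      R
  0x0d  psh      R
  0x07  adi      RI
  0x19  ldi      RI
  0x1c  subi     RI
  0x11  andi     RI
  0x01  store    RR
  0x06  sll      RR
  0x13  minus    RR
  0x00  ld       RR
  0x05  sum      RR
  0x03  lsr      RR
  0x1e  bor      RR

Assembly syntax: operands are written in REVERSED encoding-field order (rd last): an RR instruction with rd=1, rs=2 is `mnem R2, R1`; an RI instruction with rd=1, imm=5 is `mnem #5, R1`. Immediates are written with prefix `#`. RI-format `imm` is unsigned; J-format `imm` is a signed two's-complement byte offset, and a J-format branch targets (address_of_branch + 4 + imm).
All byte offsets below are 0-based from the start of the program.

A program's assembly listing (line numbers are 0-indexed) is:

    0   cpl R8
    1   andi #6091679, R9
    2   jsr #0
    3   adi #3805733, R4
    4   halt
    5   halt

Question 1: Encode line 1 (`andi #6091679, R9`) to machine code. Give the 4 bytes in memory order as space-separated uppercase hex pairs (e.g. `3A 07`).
9F F3 DC 8C

line 1 (andi): pack op=0x11:5|rd=9:4|imm=6091679:23 = 0x8cdcf39f; little→ 9f f3 dc 8c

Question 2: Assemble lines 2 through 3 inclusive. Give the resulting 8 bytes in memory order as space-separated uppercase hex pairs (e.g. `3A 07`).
00 00 00 60 25 12 3A 3A

2. jsr fields op=0xc:5|imm=0:27 → word 60000000h → 00 00 00 60
3. adi fields op=0x7:5|rd=4:4|imm=3805733:23 → word 3a3a1225h → 25 12 3a 3a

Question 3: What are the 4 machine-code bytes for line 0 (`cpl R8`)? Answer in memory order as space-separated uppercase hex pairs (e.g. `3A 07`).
00 00 00 14

0. cpl fields op=0x2:5|rd=8:4|pad=0:23 → word 14000000h → 00 00 00 14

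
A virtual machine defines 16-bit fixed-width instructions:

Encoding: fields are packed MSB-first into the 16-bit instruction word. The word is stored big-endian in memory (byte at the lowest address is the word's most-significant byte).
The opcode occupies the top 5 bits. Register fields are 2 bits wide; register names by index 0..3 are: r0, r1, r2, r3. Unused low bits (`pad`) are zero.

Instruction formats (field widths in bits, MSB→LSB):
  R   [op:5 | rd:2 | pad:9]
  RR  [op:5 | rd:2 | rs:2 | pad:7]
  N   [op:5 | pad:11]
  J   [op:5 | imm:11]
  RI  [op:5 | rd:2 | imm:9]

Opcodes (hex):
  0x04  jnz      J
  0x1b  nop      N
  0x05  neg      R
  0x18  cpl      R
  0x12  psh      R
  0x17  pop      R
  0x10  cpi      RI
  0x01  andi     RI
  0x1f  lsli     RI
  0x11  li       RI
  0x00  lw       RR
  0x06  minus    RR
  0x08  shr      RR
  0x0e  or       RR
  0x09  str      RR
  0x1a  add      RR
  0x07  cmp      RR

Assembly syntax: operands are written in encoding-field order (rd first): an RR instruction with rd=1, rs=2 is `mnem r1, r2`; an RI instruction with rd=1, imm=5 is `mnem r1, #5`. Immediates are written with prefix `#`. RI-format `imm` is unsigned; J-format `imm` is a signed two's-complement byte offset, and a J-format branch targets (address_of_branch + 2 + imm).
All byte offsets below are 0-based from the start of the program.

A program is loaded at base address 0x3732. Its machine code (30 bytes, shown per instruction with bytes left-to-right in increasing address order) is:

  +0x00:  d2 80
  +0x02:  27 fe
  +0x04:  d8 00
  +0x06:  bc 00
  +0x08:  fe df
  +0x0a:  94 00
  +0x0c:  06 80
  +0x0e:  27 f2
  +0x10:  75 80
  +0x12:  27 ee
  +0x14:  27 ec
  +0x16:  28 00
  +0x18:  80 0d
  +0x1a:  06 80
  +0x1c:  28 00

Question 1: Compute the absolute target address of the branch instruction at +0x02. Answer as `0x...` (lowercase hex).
0x3734

@+02  big-endian(27 fe) = 0x27fe
  op=0x27fe>>11=0x4 ⇒ jnz (J)
  [10:0] imm=2046 (s11→-2) = #-2
  target = base 0x3732 + off 0x02 + 2 + imm -2 = 0x3734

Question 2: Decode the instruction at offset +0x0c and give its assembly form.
lw r3, r1

off 0x0c: read 06 80 as big → 0x0680
  opcode bits[15:11]=0x0: lw/RR
  [10:9] rd=3 = r3
  [8:7] rs=1 = r1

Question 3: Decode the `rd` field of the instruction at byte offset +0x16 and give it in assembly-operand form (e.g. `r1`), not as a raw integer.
off 0x16: read 28 00 as big → 0x2800
  top 5b → 0x5 → neg [R]
  [10:9] rd=0 = r0

r0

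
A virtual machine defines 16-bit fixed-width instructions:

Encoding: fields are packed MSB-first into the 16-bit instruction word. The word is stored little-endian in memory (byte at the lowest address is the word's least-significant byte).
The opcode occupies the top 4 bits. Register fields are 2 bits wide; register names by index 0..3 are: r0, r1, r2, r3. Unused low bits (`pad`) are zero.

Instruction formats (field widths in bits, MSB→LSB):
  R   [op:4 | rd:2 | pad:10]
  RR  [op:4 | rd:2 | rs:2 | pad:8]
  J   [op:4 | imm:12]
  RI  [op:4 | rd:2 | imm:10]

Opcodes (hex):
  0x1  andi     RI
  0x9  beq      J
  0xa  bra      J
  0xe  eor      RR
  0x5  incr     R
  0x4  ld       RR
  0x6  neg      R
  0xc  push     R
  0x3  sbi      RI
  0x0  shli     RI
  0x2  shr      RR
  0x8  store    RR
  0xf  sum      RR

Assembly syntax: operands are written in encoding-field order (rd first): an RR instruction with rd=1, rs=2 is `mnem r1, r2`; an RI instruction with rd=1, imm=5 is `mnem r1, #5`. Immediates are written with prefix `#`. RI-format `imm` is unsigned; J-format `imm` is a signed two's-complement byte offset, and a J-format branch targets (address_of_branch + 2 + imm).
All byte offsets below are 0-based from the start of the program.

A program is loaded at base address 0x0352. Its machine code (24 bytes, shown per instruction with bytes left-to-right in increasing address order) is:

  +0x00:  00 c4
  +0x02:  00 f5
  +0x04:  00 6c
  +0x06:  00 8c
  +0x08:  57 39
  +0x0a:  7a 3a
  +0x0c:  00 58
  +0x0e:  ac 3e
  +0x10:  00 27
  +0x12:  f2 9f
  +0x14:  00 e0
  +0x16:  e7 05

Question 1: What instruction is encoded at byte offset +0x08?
@+08  little-endian(57 39) = 0x3957
  op=0x3957>>12=0x3 ⇒ sbi (RI)
  rd@[11:10]=0x2 ⇒ r2
  imm@[9:0]=0x157 ⇒ #343

sbi r2, #343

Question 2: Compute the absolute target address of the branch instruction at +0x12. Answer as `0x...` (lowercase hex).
0x0358

off 0x12: read f2 9f as little → 0x9ff2
  opcode bits[15:12]=0x9: beq/J
  imm: (w>>0)&0xfff=0xff2 (s12→-14) → #-14
  target = base 0x0352 + off 0x12 + 2 + imm -14 = 0x0358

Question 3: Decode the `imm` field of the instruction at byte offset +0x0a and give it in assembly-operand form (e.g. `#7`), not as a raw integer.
#634

@+0a  little-endian(7a 3a) = 0x3a7a
  op=0x3a7a>>12=0x3 ⇒ sbi (RI)
  rd: (w>>10)&0x3=0x2 → r2
  imm: (w>>0)&0x3ff=0x27a → #634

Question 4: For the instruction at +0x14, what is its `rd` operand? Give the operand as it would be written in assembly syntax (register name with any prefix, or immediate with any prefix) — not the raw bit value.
r0

[14] 00 e0 → 0xe000
  opcode bits[15:12]=0xe: eor/RR
  rd@[11:10]=0x0 ⇒ r0
  rs@[9:8]=0x0 ⇒ r0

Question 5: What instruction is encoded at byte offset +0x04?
[04] 00 6c → 0x6c00
  op=0x6c00>>12=0x6 ⇒ neg (R)
  rd: (w>>10)&0x3=0x3 → r3

neg r3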